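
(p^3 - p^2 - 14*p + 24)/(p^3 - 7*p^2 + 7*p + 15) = (p^2 + 2*p - 8)/(p^2 - 4*p - 5)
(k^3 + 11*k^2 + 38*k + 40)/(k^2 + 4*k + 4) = (k^2 + 9*k + 20)/(k + 2)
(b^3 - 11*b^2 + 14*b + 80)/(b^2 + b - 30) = (b^2 - 6*b - 16)/(b + 6)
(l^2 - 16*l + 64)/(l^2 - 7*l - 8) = (l - 8)/(l + 1)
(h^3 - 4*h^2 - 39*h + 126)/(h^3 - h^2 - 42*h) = (h - 3)/h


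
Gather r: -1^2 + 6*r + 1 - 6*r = 0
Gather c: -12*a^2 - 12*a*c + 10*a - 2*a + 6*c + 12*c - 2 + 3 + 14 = -12*a^2 + 8*a + c*(18 - 12*a) + 15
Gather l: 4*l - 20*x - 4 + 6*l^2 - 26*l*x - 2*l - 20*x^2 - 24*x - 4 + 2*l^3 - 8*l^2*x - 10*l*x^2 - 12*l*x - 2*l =2*l^3 + l^2*(6 - 8*x) + l*(-10*x^2 - 38*x) - 20*x^2 - 44*x - 8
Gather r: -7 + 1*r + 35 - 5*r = 28 - 4*r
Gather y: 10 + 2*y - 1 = 2*y + 9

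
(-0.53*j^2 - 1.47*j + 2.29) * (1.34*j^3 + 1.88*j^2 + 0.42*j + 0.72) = -0.7102*j^5 - 2.9662*j^4 + 0.0824000000000007*j^3 + 3.3062*j^2 - 0.0966*j + 1.6488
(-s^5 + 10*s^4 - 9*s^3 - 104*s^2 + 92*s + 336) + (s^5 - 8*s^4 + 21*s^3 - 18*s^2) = 2*s^4 + 12*s^3 - 122*s^2 + 92*s + 336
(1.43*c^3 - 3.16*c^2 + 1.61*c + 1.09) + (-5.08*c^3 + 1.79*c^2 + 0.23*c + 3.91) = -3.65*c^3 - 1.37*c^2 + 1.84*c + 5.0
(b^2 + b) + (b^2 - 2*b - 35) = 2*b^2 - b - 35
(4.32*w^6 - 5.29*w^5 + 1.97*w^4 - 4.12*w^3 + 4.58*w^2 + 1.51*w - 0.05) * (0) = 0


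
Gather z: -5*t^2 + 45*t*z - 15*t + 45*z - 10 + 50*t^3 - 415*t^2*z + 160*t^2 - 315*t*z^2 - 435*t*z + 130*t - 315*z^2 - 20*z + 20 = 50*t^3 + 155*t^2 + 115*t + z^2*(-315*t - 315) + z*(-415*t^2 - 390*t + 25) + 10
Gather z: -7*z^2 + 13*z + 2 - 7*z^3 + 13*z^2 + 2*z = -7*z^3 + 6*z^2 + 15*z + 2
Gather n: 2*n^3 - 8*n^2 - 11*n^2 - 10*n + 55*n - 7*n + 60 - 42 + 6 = 2*n^3 - 19*n^2 + 38*n + 24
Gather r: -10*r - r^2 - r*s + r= -r^2 + r*(-s - 9)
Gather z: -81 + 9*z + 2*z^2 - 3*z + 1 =2*z^2 + 6*z - 80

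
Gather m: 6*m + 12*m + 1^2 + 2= 18*m + 3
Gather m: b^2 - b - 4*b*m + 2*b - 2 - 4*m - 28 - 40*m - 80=b^2 + b + m*(-4*b - 44) - 110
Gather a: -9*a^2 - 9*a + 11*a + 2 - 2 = -9*a^2 + 2*a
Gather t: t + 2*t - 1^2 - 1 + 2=3*t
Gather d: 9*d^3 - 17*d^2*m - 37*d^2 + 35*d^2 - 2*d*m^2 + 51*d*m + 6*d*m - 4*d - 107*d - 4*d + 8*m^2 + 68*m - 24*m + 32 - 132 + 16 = 9*d^3 + d^2*(-17*m - 2) + d*(-2*m^2 + 57*m - 115) + 8*m^2 + 44*m - 84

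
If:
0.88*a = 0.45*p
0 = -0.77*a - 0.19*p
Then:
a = 0.00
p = 0.00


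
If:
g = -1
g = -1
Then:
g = -1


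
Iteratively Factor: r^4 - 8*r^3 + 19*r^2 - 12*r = (r)*(r^3 - 8*r^2 + 19*r - 12) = r*(r - 4)*(r^2 - 4*r + 3) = r*(r - 4)*(r - 1)*(r - 3)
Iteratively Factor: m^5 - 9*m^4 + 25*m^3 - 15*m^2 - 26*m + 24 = (m - 4)*(m^4 - 5*m^3 + 5*m^2 + 5*m - 6) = (m - 4)*(m - 1)*(m^3 - 4*m^2 + m + 6) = (m - 4)*(m - 2)*(m - 1)*(m^2 - 2*m - 3) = (m - 4)*(m - 2)*(m - 1)*(m + 1)*(m - 3)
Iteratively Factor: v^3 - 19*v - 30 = (v - 5)*(v^2 + 5*v + 6) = (v - 5)*(v + 2)*(v + 3)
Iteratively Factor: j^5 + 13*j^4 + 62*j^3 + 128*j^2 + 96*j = (j)*(j^4 + 13*j^3 + 62*j^2 + 128*j + 96) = j*(j + 3)*(j^3 + 10*j^2 + 32*j + 32) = j*(j + 3)*(j + 4)*(j^2 + 6*j + 8) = j*(j + 3)*(j + 4)^2*(j + 2)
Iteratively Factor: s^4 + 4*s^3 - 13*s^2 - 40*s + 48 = (s + 4)*(s^3 - 13*s + 12) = (s - 3)*(s + 4)*(s^2 + 3*s - 4) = (s - 3)*(s + 4)^2*(s - 1)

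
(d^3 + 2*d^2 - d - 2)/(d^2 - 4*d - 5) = (d^2 + d - 2)/(d - 5)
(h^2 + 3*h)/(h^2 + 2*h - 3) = h/(h - 1)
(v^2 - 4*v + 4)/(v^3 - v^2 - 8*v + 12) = 1/(v + 3)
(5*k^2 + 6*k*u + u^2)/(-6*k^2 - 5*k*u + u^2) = (5*k + u)/(-6*k + u)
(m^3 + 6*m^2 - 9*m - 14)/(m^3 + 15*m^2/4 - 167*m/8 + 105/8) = 8*(m^2 - m - 2)/(8*m^2 - 26*m + 15)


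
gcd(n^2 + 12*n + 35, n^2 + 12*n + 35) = n^2 + 12*n + 35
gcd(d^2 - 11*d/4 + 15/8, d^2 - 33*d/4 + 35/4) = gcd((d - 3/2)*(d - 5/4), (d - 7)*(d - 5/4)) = d - 5/4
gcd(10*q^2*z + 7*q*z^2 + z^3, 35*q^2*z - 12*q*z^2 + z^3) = z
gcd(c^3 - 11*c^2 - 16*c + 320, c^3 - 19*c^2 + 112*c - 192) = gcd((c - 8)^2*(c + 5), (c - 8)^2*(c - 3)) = c^2 - 16*c + 64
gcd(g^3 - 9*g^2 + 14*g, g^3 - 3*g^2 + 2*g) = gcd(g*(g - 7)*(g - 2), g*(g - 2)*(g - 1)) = g^2 - 2*g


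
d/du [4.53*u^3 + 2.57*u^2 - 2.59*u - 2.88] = 13.59*u^2 + 5.14*u - 2.59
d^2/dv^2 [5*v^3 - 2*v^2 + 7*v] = 30*v - 4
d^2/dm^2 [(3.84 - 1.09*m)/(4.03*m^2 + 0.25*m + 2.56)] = (-(1.09*m - 3.84)*(8.06*m + 0.25)*(16.12*m + 0.5) + (26.3562*m - 30.4054)*(4.03*m^2 + 0.25*m + 2.56))/(4.03*m^2 + 0.25*m + 2.56)^3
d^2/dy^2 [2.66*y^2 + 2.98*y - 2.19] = 5.32000000000000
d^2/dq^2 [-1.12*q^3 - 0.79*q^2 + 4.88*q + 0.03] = -6.72*q - 1.58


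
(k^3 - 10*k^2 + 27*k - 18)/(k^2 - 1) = (k^2 - 9*k + 18)/(k + 1)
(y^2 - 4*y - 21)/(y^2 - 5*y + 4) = (y^2 - 4*y - 21)/(y^2 - 5*y + 4)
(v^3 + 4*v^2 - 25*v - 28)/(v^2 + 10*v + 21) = (v^2 - 3*v - 4)/(v + 3)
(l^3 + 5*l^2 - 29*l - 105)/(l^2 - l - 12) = (l^2 + 2*l - 35)/(l - 4)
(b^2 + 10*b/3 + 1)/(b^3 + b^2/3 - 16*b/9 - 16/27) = 9*(b + 3)/(9*b^2 - 16)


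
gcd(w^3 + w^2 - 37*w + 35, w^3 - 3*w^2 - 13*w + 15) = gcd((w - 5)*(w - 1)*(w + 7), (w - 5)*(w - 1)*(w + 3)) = w^2 - 6*w + 5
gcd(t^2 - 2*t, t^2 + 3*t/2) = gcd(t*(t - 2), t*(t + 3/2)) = t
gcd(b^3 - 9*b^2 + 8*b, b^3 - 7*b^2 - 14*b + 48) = b - 8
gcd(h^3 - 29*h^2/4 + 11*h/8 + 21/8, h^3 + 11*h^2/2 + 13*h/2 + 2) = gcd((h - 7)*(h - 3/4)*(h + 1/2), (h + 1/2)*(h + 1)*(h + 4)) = h + 1/2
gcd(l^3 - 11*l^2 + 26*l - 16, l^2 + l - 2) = l - 1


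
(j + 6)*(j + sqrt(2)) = j^2 + sqrt(2)*j + 6*j + 6*sqrt(2)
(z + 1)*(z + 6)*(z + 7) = z^3 + 14*z^2 + 55*z + 42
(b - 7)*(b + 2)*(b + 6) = b^3 + b^2 - 44*b - 84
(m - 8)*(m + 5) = m^2 - 3*m - 40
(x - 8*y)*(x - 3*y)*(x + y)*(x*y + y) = x^4*y - 10*x^3*y^2 + x^3*y + 13*x^2*y^3 - 10*x^2*y^2 + 24*x*y^4 + 13*x*y^3 + 24*y^4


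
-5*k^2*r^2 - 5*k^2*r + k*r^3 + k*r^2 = r*(-5*k + r)*(k*r + k)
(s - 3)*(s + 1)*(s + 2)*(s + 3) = s^4 + 3*s^3 - 7*s^2 - 27*s - 18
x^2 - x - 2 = (x - 2)*(x + 1)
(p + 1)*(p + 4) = p^2 + 5*p + 4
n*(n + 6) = n^2 + 6*n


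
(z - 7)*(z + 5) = z^2 - 2*z - 35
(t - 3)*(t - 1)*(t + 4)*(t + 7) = t^4 + 7*t^3 - 13*t^2 - 79*t + 84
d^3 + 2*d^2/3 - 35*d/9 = d*(d - 5/3)*(d + 7/3)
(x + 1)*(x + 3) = x^2 + 4*x + 3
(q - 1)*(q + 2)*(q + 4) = q^3 + 5*q^2 + 2*q - 8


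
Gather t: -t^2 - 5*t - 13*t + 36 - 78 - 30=-t^2 - 18*t - 72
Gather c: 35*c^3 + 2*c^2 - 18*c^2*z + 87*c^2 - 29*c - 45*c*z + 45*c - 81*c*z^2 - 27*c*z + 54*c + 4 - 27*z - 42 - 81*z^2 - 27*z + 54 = 35*c^3 + c^2*(89 - 18*z) + c*(-81*z^2 - 72*z + 70) - 81*z^2 - 54*z + 16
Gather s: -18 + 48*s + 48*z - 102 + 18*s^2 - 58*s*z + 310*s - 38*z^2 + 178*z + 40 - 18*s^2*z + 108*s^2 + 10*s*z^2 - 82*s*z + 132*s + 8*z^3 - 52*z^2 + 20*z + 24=s^2*(126 - 18*z) + s*(10*z^2 - 140*z + 490) + 8*z^3 - 90*z^2 + 246*z - 56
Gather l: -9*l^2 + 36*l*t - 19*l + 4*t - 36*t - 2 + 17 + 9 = -9*l^2 + l*(36*t - 19) - 32*t + 24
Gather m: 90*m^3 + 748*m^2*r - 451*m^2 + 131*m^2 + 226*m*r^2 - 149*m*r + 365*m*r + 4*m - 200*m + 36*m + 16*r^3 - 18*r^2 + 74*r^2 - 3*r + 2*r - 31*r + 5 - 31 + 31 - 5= 90*m^3 + m^2*(748*r - 320) + m*(226*r^2 + 216*r - 160) + 16*r^3 + 56*r^2 - 32*r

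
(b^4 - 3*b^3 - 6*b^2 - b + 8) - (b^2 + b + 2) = b^4 - 3*b^3 - 7*b^2 - 2*b + 6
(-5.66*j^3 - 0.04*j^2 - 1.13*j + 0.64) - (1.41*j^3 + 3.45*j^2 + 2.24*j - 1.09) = -7.07*j^3 - 3.49*j^2 - 3.37*j + 1.73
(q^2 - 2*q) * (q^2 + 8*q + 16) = q^4 + 6*q^3 - 32*q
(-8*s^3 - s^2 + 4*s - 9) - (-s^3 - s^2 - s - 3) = -7*s^3 + 5*s - 6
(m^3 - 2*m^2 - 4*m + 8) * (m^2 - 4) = m^5 - 2*m^4 - 8*m^3 + 16*m^2 + 16*m - 32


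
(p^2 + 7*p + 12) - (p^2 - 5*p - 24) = 12*p + 36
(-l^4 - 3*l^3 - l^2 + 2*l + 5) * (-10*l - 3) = 10*l^5 + 33*l^4 + 19*l^3 - 17*l^2 - 56*l - 15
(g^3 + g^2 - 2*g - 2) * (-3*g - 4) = -3*g^4 - 7*g^3 + 2*g^2 + 14*g + 8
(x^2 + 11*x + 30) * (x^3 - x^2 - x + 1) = x^5 + 10*x^4 + 18*x^3 - 40*x^2 - 19*x + 30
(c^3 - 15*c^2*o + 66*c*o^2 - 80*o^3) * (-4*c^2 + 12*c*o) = -4*c^5 + 72*c^4*o - 444*c^3*o^2 + 1112*c^2*o^3 - 960*c*o^4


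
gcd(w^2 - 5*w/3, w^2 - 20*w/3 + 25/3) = w - 5/3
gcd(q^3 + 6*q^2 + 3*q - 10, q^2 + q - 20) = q + 5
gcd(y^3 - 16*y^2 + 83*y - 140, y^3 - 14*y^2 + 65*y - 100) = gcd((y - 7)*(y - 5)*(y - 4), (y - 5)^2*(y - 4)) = y^2 - 9*y + 20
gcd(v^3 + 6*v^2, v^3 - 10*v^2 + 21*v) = v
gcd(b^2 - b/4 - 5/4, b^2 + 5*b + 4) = b + 1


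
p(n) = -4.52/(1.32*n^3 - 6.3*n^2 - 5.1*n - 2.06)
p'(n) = -4.52*(-3.96*n^2 + 12.6*n + 5.1)/(1.32*n^3 - 6.3*n^2 - 5.1*n - 2.06)^2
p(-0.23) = 3.66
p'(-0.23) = -5.89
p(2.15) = 0.16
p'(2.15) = -0.07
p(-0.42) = 4.01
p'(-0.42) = 3.17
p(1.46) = 0.24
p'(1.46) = -0.19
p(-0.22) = 3.60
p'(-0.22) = -6.11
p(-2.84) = 0.07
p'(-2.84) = 0.06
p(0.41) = 0.88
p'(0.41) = -1.66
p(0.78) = 0.49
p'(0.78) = -0.66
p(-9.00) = 0.00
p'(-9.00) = 0.00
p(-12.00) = 0.00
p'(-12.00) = 0.00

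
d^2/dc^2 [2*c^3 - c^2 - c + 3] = 12*c - 2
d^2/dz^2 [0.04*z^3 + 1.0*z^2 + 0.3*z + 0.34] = 0.24*z + 2.0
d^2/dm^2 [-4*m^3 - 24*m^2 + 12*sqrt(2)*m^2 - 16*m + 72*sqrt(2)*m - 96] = -24*m - 48 + 24*sqrt(2)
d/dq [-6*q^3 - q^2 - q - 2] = -18*q^2 - 2*q - 1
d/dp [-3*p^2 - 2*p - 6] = -6*p - 2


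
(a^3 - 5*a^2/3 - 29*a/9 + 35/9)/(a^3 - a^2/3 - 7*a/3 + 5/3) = (a - 7/3)/(a - 1)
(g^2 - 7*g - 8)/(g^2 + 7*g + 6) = (g - 8)/(g + 6)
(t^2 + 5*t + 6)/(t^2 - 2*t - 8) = (t + 3)/(t - 4)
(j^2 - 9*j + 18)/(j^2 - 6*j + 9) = (j - 6)/(j - 3)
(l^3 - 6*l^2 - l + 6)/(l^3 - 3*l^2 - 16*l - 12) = (l - 1)/(l + 2)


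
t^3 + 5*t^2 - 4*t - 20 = (t - 2)*(t + 2)*(t + 5)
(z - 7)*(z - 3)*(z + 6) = z^3 - 4*z^2 - 39*z + 126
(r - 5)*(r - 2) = r^2 - 7*r + 10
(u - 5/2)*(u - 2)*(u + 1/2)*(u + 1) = u^4 - 3*u^3 - 5*u^2/4 + 21*u/4 + 5/2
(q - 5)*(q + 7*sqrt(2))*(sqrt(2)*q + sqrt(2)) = sqrt(2)*q^3 - 4*sqrt(2)*q^2 + 14*q^2 - 56*q - 5*sqrt(2)*q - 70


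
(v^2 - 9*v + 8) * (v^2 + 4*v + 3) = v^4 - 5*v^3 - 25*v^2 + 5*v + 24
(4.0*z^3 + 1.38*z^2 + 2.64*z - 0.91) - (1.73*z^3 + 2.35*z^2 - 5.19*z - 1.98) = 2.27*z^3 - 0.97*z^2 + 7.83*z + 1.07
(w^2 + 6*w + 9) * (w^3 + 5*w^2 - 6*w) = w^5 + 11*w^4 + 33*w^3 + 9*w^2 - 54*w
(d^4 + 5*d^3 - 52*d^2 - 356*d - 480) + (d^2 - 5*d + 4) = d^4 + 5*d^3 - 51*d^2 - 361*d - 476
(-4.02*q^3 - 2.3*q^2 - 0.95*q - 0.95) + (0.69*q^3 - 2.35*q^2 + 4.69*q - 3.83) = -3.33*q^3 - 4.65*q^2 + 3.74*q - 4.78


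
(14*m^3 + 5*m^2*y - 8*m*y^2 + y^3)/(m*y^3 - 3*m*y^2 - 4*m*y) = (-14*m^3 - 5*m^2*y + 8*m*y^2 - y^3)/(m*y*(-y^2 + 3*y + 4))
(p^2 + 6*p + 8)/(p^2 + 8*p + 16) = (p + 2)/(p + 4)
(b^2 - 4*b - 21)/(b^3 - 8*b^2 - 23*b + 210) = (b + 3)/(b^2 - b - 30)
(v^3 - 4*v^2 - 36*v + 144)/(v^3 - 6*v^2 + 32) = (v^2 - 36)/(v^2 - 2*v - 8)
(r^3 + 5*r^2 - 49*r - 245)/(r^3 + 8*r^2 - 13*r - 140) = (r - 7)/(r - 4)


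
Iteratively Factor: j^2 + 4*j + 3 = (j + 1)*(j + 3)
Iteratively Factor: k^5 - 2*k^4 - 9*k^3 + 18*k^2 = (k)*(k^4 - 2*k^3 - 9*k^2 + 18*k) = k*(k + 3)*(k^3 - 5*k^2 + 6*k) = k*(k - 2)*(k + 3)*(k^2 - 3*k) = k*(k - 3)*(k - 2)*(k + 3)*(k)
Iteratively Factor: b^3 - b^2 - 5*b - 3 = (b - 3)*(b^2 + 2*b + 1) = (b - 3)*(b + 1)*(b + 1)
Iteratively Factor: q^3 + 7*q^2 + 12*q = (q + 4)*(q^2 + 3*q) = (q + 3)*(q + 4)*(q)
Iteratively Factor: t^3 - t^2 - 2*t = (t - 2)*(t^2 + t) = t*(t - 2)*(t + 1)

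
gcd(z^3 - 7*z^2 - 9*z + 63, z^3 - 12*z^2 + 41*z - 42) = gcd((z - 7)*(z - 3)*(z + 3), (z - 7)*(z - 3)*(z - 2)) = z^2 - 10*z + 21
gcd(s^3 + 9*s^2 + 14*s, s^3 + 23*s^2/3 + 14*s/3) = s^2 + 7*s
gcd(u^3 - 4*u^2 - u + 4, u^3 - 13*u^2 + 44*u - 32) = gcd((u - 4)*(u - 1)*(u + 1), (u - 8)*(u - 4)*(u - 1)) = u^2 - 5*u + 4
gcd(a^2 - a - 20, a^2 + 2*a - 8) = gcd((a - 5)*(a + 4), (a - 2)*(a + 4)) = a + 4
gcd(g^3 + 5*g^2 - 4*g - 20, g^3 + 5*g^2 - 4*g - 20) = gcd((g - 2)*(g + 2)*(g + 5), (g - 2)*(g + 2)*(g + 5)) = g^3 + 5*g^2 - 4*g - 20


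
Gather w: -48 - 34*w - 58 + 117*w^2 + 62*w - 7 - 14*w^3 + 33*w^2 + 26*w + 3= -14*w^3 + 150*w^2 + 54*w - 110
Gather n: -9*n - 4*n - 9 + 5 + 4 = -13*n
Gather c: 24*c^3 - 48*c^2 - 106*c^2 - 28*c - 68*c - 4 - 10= 24*c^3 - 154*c^2 - 96*c - 14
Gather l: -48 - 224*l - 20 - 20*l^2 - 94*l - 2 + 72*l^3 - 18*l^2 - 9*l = 72*l^3 - 38*l^2 - 327*l - 70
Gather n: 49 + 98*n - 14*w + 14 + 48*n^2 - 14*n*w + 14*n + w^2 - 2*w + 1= 48*n^2 + n*(112 - 14*w) + w^2 - 16*w + 64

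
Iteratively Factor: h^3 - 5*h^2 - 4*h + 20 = (h - 5)*(h^2 - 4) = (h - 5)*(h - 2)*(h + 2)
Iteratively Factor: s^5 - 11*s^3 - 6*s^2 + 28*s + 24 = (s + 2)*(s^4 - 2*s^3 - 7*s^2 + 8*s + 12) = (s + 1)*(s + 2)*(s^3 - 3*s^2 - 4*s + 12) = (s - 3)*(s + 1)*(s + 2)*(s^2 - 4) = (s - 3)*(s - 2)*(s + 1)*(s + 2)*(s + 2)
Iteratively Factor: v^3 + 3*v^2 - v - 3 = (v - 1)*(v^2 + 4*v + 3) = (v - 1)*(v + 1)*(v + 3)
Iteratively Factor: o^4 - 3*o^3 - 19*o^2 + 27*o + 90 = (o + 3)*(o^3 - 6*o^2 - o + 30) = (o - 3)*(o + 3)*(o^2 - 3*o - 10) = (o - 3)*(o + 2)*(o + 3)*(o - 5)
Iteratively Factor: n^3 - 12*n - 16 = (n + 2)*(n^2 - 2*n - 8) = (n + 2)^2*(n - 4)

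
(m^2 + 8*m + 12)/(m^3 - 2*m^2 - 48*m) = (m + 2)/(m*(m - 8))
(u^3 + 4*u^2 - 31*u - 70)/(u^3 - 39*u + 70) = (u + 2)/(u - 2)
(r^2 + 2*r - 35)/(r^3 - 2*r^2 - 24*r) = (-r^2 - 2*r + 35)/(r*(-r^2 + 2*r + 24))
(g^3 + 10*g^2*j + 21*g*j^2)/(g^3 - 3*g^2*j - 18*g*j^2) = (g + 7*j)/(g - 6*j)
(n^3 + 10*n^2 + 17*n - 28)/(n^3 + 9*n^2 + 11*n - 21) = (n + 4)/(n + 3)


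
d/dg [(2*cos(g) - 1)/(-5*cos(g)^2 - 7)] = 2*(-5*cos(g)^2 + 5*cos(g) + 7)*sin(g)/(5*sin(g)^2 - 12)^2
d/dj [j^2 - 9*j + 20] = 2*j - 9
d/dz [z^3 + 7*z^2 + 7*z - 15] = 3*z^2 + 14*z + 7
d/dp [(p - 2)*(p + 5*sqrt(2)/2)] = 2*p - 2 + 5*sqrt(2)/2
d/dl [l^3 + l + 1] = 3*l^2 + 1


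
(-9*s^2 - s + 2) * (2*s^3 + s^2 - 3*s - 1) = -18*s^5 - 11*s^4 + 30*s^3 + 14*s^2 - 5*s - 2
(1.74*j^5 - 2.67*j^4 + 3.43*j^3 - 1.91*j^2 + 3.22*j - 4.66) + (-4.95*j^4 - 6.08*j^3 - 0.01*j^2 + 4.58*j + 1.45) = 1.74*j^5 - 7.62*j^4 - 2.65*j^3 - 1.92*j^2 + 7.8*j - 3.21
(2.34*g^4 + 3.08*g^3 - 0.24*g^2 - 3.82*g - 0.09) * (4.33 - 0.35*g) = -0.819*g^5 + 9.0542*g^4 + 13.4204*g^3 + 0.2978*g^2 - 16.5091*g - 0.3897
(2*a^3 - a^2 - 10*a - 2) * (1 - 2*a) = -4*a^4 + 4*a^3 + 19*a^2 - 6*a - 2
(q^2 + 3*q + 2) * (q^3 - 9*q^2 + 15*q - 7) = q^5 - 6*q^4 - 10*q^3 + 20*q^2 + 9*q - 14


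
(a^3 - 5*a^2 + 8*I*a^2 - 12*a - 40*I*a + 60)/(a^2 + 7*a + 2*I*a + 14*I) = (a^2 + a*(-5 + 6*I) - 30*I)/(a + 7)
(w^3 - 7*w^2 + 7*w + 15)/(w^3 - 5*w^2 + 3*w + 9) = (w - 5)/(w - 3)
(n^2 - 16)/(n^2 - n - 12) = (n + 4)/(n + 3)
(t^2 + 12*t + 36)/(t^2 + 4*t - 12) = (t + 6)/(t - 2)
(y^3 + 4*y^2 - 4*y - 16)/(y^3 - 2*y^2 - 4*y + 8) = (y + 4)/(y - 2)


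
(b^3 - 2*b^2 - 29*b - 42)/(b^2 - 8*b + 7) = (b^2 + 5*b + 6)/(b - 1)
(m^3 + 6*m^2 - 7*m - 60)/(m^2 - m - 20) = (m^2 + 2*m - 15)/(m - 5)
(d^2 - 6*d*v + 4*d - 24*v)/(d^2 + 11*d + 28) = (d - 6*v)/(d + 7)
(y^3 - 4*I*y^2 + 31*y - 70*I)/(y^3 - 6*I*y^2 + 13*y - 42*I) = (y + 5*I)/(y + 3*I)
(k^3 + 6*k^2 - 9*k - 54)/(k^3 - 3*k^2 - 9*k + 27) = (k + 6)/(k - 3)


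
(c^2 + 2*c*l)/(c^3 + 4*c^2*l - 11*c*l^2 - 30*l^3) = c/(c^2 + 2*c*l - 15*l^2)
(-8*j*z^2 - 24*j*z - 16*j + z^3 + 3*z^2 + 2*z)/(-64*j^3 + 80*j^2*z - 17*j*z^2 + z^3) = (z^2 + 3*z + 2)/(8*j^2 - 9*j*z + z^2)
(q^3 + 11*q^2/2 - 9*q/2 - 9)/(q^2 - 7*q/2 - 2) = (-2*q^3 - 11*q^2 + 9*q + 18)/(-2*q^2 + 7*q + 4)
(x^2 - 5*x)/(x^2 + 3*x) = (x - 5)/(x + 3)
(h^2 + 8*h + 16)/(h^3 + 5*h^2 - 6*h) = (h^2 + 8*h + 16)/(h*(h^2 + 5*h - 6))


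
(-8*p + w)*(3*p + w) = -24*p^2 - 5*p*w + w^2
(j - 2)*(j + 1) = j^2 - j - 2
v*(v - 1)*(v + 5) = v^3 + 4*v^2 - 5*v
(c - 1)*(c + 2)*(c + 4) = c^3 + 5*c^2 + 2*c - 8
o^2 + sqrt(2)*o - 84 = (o - 6*sqrt(2))*(o + 7*sqrt(2))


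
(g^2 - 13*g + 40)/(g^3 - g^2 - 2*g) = (-g^2 + 13*g - 40)/(g*(-g^2 + g + 2))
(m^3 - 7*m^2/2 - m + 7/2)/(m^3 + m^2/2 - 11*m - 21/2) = (m - 1)/(m + 3)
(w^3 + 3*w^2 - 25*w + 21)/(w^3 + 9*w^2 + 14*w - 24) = (w^2 + 4*w - 21)/(w^2 + 10*w + 24)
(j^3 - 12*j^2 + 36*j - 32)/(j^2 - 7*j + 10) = (j^2 - 10*j + 16)/(j - 5)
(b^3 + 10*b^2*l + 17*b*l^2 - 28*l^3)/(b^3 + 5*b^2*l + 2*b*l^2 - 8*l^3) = (b + 7*l)/(b + 2*l)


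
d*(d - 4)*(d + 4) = d^3 - 16*d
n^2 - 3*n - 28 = (n - 7)*(n + 4)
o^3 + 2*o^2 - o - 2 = (o - 1)*(o + 1)*(o + 2)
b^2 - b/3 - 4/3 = (b - 4/3)*(b + 1)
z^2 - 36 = (z - 6)*(z + 6)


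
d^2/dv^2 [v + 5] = 0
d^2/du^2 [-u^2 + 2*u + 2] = -2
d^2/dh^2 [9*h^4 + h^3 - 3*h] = 6*h*(18*h + 1)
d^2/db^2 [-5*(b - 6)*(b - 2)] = -10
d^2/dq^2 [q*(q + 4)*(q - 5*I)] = 6*q + 8 - 10*I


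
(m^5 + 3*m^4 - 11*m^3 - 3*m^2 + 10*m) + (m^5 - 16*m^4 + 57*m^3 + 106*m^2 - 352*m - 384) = 2*m^5 - 13*m^4 + 46*m^3 + 103*m^2 - 342*m - 384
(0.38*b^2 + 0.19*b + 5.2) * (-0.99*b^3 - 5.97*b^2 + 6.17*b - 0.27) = -0.3762*b^5 - 2.4567*b^4 - 3.9377*b^3 - 29.9743*b^2 + 32.0327*b - 1.404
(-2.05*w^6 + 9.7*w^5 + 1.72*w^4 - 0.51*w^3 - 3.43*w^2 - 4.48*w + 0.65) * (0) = 0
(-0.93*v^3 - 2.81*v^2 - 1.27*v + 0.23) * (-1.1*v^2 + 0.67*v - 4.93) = 1.023*v^5 + 2.4679*v^4 + 4.0992*v^3 + 12.7494*v^2 + 6.4152*v - 1.1339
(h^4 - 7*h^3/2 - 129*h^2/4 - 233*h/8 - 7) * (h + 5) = h^5 + 3*h^4/2 - 199*h^3/4 - 1523*h^2/8 - 1221*h/8 - 35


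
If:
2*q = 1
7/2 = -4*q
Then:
No Solution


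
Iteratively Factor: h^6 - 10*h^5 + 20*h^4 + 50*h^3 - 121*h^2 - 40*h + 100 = (h + 2)*(h^5 - 12*h^4 + 44*h^3 - 38*h^2 - 45*h + 50) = (h - 1)*(h + 2)*(h^4 - 11*h^3 + 33*h^2 - 5*h - 50) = (h - 2)*(h - 1)*(h + 2)*(h^3 - 9*h^2 + 15*h + 25) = (h - 5)*(h - 2)*(h - 1)*(h + 2)*(h^2 - 4*h - 5) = (h - 5)^2*(h - 2)*(h - 1)*(h + 2)*(h + 1)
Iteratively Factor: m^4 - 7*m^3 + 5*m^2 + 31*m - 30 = (m + 2)*(m^3 - 9*m^2 + 23*m - 15) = (m - 3)*(m + 2)*(m^2 - 6*m + 5) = (m - 5)*(m - 3)*(m + 2)*(m - 1)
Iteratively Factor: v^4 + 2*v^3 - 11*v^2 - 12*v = (v + 4)*(v^3 - 2*v^2 - 3*v) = (v + 1)*(v + 4)*(v^2 - 3*v) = (v - 3)*(v + 1)*(v + 4)*(v)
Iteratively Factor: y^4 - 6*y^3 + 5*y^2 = (y - 5)*(y^3 - y^2) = y*(y - 5)*(y^2 - y) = y*(y - 5)*(y - 1)*(y)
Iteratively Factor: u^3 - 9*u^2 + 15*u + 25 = (u - 5)*(u^2 - 4*u - 5) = (u - 5)*(u + 1)*(u - 5)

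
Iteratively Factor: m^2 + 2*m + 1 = (m + 1)*(m + 1)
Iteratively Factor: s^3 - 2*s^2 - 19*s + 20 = (s - 5)*(s^2 + 3*s - 4) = (s - 5)*(s + 4)*(s - 1)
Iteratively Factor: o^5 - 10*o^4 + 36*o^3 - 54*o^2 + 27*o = (o - 3)*(o^4 - 7*o^3 + 15*o^2 - 9*o) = (o - 3)^2*(o^3 - 4*o^2 + 3*o) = (o - 3)^3*(o^2 - o) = (o - 3)^3*(o - 1)*(o)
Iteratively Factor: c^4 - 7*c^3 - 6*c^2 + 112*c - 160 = (c - 4)*(c^3 - 3*c^2 - 18*c + 40) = (c - 4)*(c + 4)*(c^2 - 7*c + 10) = (c - 5)*(c - 4)*(c + 4)*(c - 2)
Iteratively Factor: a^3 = (a)*(a^2) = a^2*(a)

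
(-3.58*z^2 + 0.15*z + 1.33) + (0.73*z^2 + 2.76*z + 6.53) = -2.85*z^2 + 2.91*z + 7.86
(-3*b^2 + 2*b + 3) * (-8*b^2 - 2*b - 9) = 24*b^4 - 10*b^3 - b^2 - 24*b - 27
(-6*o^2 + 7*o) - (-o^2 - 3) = -5*o^2 + 7*o + 3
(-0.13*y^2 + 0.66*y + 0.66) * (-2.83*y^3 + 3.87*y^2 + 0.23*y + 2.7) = 0.3679*y^5 - 2.3709*y^4 + 0.6565*y^3 + 2.355*y^2 + 1.9338*y + 1.782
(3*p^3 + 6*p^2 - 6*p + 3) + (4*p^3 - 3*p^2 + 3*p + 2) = 7*p^3 + 3*p^2 - 3*p + 5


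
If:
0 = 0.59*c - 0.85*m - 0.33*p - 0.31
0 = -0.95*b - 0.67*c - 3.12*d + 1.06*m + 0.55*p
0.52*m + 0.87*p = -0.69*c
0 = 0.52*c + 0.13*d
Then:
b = 1.97615936179865 - 8.24977051382514*p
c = 0.180454494570693 - 0.63573267659241*p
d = 2.54293070636964*p - 0.721817978282772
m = -0.829508563752379*p - 0.239449233180343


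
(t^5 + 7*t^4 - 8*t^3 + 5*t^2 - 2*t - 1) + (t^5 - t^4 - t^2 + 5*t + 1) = 2*t^5 + 6*t^4 - 8*t^3 + 4*t^2 + 3*t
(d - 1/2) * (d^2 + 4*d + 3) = d^3 + 7*d^2/2 + d - 3/2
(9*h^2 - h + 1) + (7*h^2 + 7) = 16*h^2 - h + 8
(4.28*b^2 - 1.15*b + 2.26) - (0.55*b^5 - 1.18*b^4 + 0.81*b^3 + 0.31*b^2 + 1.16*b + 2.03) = -0.55*b^5 + 1.18*b^4 - 0.81*b^3 + 3.97*b^2 - 2.31*b + 0.23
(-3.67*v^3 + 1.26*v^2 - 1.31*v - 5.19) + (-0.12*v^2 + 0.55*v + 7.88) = -3.67*v^3 + 1.14*v^2 - 0.76*v + 2.69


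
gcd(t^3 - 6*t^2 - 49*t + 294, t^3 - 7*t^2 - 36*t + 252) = t^2 - 13*t + 42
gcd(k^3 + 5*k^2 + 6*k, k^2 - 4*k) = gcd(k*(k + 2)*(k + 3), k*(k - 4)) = k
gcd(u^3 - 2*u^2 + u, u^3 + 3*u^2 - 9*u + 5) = u^2 - 2*u + 1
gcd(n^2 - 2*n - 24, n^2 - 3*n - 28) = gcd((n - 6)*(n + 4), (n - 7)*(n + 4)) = n + 4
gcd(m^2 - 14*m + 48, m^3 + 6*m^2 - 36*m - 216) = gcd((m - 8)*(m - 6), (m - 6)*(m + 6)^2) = m - 6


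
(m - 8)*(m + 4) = m^2 - 4*m - 32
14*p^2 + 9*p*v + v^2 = (2*p + v)*(7*p + v)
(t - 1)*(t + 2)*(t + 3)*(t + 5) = t^4 + 9*t^3 + 21*t^2 - t - 30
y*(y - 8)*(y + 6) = y^3 - 2*y^2 - 48*y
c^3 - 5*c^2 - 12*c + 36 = (c - 6)*(c - 2)*(c + 3)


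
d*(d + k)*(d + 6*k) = d^3 + 7*d^2*k + 6*d*k^2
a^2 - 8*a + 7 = (a - 7)*(a - 1)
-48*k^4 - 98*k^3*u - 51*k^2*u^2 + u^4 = (-8*k + u)*(k + u)^2*(6*k + u)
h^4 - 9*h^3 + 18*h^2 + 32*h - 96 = (h - 4)^2*(h - 3)*(h + 2)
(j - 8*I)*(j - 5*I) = j^2 - 13*I*j - 40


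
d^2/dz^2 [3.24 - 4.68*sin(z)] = 4.68*sin(z)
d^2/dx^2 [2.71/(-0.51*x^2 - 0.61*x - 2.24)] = (1.409742*x^2 + 1.686162*x - 2.71*(1.02*x + 0.61)*(2.04*x + 1.22) + 6.191808)/(0.51*x^2 + 0.61*x + 2.24)^3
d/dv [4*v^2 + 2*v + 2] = 8*v + 2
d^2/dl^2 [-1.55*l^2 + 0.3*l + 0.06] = -3.10000000000000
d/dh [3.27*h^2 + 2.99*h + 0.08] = 6.54*h + 2.99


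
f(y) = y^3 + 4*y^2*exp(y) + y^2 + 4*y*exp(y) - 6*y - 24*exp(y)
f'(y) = 4*y^2*exp(y) + 3*y^2 + 12*y*exp(y) + 2*y - 20*exp(y) - 6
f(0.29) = -31.71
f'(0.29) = -26.80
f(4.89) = 12237.99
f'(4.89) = 17934.96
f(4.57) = 7601.93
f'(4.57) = 11494.65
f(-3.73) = -15.20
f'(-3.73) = 28.06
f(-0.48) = -12.47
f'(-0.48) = -21.64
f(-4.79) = -57.81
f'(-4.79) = 53.37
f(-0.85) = -5.27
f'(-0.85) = -17.21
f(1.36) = -47.28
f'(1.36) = 16.76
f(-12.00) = -1512.00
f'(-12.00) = 402.00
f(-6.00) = -143.76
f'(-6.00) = 90.13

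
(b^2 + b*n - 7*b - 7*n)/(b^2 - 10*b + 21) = (b + n)/(b - 3)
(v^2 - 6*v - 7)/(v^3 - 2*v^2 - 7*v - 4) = (v - 7)/(v^2 - 3*v - 4)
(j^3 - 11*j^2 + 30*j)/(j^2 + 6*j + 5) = j*(j^2 - 11*j + 30)/(j^2 + 6*j + 5)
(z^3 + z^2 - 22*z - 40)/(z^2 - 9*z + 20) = (z^2 + 6*z + 8)/(z - 4)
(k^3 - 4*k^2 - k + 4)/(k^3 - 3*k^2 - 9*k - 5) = (k^2 - 5*k + 4)/(k^2 - 4*k - 5)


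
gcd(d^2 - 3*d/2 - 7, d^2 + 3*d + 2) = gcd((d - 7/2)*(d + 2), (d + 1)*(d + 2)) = d + 2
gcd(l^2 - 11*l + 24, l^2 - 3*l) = l - 3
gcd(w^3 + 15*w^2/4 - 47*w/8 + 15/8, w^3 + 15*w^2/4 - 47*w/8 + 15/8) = w^3 + 15*w^2/4 - 47*w/8 + 15/8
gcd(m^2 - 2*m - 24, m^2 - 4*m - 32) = m + 4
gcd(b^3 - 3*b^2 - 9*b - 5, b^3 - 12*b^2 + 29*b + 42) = b + 1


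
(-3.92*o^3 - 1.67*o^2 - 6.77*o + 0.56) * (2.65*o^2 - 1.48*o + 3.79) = -10.388*o^5 + 1.3761*o^4 - 30.3257*o^3 + 5.1743*o^2 - 26.4871*o + 2.1224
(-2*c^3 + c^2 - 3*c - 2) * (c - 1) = -2*c^4 + 3*c^3 - 4*c^2 + c + 2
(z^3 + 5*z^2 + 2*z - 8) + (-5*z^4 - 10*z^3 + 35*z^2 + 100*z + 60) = -5*z^4 - 9*z^3 + 40*z^2 + 102*z + 52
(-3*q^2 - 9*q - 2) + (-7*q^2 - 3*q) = -10*q^2 - 12*q - 2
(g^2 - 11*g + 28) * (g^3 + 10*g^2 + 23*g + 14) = g^5 - g^4 - 59*g^3 + 41*g^2 + 490*g + 392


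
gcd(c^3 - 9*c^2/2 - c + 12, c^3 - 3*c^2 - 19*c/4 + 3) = c^2 - 5*c/2 - 6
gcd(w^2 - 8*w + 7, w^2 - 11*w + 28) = w - 7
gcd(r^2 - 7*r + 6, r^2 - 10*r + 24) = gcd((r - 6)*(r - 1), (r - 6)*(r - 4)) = r - 6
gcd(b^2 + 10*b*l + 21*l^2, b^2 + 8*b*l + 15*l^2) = b + 3*l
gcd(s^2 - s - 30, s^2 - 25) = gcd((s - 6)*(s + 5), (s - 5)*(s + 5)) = s + 5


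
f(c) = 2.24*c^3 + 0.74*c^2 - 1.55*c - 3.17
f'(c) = 6.72*c^2 + 1.48*c - 1.55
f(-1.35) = -5.24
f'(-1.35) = 8.70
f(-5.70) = -385.12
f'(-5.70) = 208.35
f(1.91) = 12.18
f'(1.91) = 25.79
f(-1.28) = -4.67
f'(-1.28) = 7.57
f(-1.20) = -4.12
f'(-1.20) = 6.35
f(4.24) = 174.31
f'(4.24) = 125.53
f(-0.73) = -2.52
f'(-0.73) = 0.95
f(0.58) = -3.38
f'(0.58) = 1.57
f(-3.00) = -52.34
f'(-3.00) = 54.49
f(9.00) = 1675.78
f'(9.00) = 556.09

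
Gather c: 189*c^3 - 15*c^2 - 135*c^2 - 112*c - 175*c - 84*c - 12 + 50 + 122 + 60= 189*c^3 - 150*c^2 - 371*c + 220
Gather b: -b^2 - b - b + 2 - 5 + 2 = -b^2 - 2*b - 1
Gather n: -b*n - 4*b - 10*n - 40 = -4*b + n*(-b - 10) - 40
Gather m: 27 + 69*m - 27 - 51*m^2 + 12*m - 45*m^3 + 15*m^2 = -45*m^3 - 36*m^2 + 81*m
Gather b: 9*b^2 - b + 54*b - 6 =9*b^2 + 53*b - 6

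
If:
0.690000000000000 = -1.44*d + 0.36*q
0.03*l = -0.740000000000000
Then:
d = 0.25*q - 0.479166666666667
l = -24.67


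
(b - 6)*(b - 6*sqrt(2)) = b^2 - 6*sqrt(2)*b - 6*b + 36*sqrt(2)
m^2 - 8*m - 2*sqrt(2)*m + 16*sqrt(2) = (m - 8)*(m - 2*sqrt(2))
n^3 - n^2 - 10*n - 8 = (n - 4)*(n + 1)*(n + 2)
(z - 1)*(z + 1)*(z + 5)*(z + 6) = z^4 + 11*z^3 + 29*z^2 - 11*z - 30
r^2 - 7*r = r*(r - 7)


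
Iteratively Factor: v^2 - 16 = (v - 4)*(v + 4)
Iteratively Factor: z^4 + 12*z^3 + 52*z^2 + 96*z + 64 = (z + 4)*(z^3 + 8*z^2 + 20*z + 16) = (z + 2)*(z + 4)*(z^2 + 6*z + 8) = (z + 2)^2*(z + 4)*(z + 4)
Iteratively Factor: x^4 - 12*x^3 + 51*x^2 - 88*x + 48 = (x - 4)*(x^3 - 8*x^2 + 19*x - 12) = (x - 4)^2*(x^2 - 4*x + 3) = (x - 4)^2*(x - 1)*(x - 3)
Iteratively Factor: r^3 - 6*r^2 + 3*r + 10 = (r + 1)*(r^2 - 7*r + 10) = (r - 2)*(r + 1)*(r - 5)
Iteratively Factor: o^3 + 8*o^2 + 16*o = (o + 4)*(o^2 + 4*o) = (o + 4)^2*(o)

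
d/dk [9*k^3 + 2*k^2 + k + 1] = 27*k^2 + 4*k + 1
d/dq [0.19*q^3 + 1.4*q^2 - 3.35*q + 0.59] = 0.57*q^2 + 2.8*q - 3.35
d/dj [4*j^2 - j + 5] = 8*j - 1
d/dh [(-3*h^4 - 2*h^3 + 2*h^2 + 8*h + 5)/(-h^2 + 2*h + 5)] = 2*(3*h^5 - 8*h^4 - 34*h^3 - 9*h^2 + 15*h + 15)/(h^4 - 4*h^3 - 6*h^2 + 20*h + 25)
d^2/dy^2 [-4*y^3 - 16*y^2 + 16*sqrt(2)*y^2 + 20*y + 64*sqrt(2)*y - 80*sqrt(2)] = -24*y - 32 + 32*sqrt(2)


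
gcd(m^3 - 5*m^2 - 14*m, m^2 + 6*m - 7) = 1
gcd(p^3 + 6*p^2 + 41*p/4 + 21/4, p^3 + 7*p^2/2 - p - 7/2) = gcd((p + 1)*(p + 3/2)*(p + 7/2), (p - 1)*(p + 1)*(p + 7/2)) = p^2 + 9*p/2 + 7/2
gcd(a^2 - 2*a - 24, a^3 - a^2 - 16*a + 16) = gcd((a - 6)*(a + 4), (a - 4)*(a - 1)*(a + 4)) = a + 4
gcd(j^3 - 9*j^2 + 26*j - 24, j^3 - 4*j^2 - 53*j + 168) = j - 3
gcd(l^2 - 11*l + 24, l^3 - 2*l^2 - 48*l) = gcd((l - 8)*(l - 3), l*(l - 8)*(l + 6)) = l - 8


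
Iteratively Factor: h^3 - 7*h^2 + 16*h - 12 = (h - 3)*(h^2 - 4*h + 4) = (h - 3)*(h - 2)*(h - 2)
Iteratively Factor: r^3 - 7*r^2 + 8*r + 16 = (r + 1)*(r^2 - 8*r + 16) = (r - 4)*(r + 1)*(r - 4)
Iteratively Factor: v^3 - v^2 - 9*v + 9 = (v + 3)*(v^2 - 4*v + 3) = (v - 1)*(v + 3)*(v - 3)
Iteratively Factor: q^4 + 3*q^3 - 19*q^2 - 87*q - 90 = (q - 5)*(q^3 + 8*q^2 + 21*q + 18) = (q - 5)*(q + 2)*(q^2 + 6*q + 9) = (q - 5)*(q + 2)*(q + 3)*(q + 3)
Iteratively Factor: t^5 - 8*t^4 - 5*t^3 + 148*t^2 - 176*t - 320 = (t + 4)*(t^4 - 12*t^3 + 43*t^2 - 24*t - 80) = (t + 1)*(t + 4)*(t^3 - 13*t^2 + 56*t - 80) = (t - 4)*(t + 1)*(t + 4)*(t^2 - 9*t + 20) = (t - 5)*(t - 4)*(t + 1)*(t + 4)*(t - 4)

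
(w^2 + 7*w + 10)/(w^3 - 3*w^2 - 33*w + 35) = (w + 2)/(w^2 - 8*w + 7)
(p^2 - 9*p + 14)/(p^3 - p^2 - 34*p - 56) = (p - 2)/(p^2 + 6*p + 8)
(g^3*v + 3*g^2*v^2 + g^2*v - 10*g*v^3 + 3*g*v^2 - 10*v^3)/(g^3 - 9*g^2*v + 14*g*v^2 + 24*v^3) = v*(g^3 + 3*g^2*v + g^2 - 10*g*v^2 + 3*g*v - 10*v^2)/(g^3 - 9*g^2*v + 14*g*v^2 + 24*v^3)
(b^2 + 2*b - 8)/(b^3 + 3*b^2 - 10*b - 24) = (b - 2)/(b^2 - b - 6)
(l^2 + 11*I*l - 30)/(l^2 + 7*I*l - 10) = (l + 6*I)/(l + 2*I)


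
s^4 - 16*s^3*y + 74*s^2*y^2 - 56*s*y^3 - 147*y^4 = (s - 7*y)^2*(s - 3*y)*(s + y)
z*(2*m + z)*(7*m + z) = 14*m^2*z + 9*m*z^2 + z^3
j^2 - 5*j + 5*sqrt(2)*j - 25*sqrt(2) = (j - 5)*(j + 5*sqrt(2))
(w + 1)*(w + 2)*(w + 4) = w^3 + 7*w^2 + 14*w + 8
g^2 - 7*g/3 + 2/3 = (g - 2)*(g - 1/3)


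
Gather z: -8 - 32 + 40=0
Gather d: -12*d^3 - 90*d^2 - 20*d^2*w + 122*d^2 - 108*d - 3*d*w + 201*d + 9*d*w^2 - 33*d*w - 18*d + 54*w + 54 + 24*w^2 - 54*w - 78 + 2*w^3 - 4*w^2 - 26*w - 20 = -12*d^3 + d^2*(32 - 20*w) + d*(9*w^2 - 36*w + 75) + 2*w^3 + 20*w^2 - 26*w - 44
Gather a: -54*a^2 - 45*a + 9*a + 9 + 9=-54*a^2 - 36*a + 18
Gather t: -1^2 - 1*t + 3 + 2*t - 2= t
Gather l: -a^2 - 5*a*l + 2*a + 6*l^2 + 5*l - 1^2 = -a^2 + 2*a + 6*l^2 + l*(5 - 5*a) - 1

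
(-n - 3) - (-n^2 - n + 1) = n^2 - 4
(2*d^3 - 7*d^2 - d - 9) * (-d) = -2*d^4 + 7*d^3 + d^2 + 9*d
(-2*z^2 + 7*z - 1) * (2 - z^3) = 2*z^5 - 7*z^4 + z^3 - 4*z^2 + 14*z - 2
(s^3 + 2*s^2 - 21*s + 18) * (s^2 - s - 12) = s^5 + s^4 - 35*s^3 + 15*s^2 + 234*s - 216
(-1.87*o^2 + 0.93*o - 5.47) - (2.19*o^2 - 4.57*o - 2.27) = -4.06*o^2 + 5.5*o - 3.2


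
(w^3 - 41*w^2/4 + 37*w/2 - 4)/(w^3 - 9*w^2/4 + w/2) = (w - 8)/w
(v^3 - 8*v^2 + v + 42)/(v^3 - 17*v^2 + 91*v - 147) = (v + 2)/(v - 7)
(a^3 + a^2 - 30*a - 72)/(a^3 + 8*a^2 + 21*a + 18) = (a^2 - 2*a - 24)/(a^2 + 5*a + 6)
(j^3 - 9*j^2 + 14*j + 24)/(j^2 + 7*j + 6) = (j^2 - 10*j + 24)/(j + 6)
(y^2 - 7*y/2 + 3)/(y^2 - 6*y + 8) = (y - 3/2)/(y - 4)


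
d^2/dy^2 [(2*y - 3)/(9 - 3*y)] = -2/(y - 3)^3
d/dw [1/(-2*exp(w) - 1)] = 2*exp(w)/(2*exp(w) + 1)^2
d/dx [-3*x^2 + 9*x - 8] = 9 - 6*x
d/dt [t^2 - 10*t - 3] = 2*t - 10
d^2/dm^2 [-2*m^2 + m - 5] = -4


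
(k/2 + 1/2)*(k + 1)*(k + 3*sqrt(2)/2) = k^3/2 + k^2 + 3*sqrt(2)*k^2/4 + k/2 + 3*sqrt(2)*k/2 + 3*sqrt(2)/4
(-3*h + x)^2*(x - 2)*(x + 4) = 9*h^2*x^2 + 18*h^2*x - 72*h^2 - 6*h*x^3 - 12*h*x^2 + 48*h*x + x^4 + 2*x^3 - 8*x^2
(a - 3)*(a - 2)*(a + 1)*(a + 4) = a^4 - 15*a^2 + 10*a + 24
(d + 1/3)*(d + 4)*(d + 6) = d^3 + 31*d^2/3 + 82*d/3 + 8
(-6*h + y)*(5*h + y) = -30*h^2 - h*y + y^2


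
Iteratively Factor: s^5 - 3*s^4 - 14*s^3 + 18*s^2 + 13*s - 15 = (s - 1)*(s^4 - 2*s^3 - 16*s^2 + 2*s + 15) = (s - 1)*(s + 3)*(s^3 - 5*s^2 - s + 5) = (s - 5)*(s - 1)*(s + 3)*(s^2 - 1) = (s - 5)*(s - 1)^2*(s + 3)*(s + 1)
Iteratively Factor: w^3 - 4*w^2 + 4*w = (w)*(w^2 - 4*w + 4) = w*(w - 2)*(w - 2)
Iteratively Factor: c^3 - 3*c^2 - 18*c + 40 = (c - 2)*(c^2 - c - 20) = (c - 5)*(c - 2)*(c + 4)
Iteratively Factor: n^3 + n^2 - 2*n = (n + 2)*(n^2 - n) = (n - 1)*(n + 2)*(n)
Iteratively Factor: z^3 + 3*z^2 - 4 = (z + 2)*(z^2 + z - 2) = (z + 2)^2*(z - 1)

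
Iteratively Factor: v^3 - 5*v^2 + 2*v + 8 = (v - 2)*(v^2 - 3*v - 4) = (v - 4)*(v - 2)*(v + 1)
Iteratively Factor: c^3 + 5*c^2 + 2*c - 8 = (c + 4)*(c^2 + c - 2) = (c - 1)*(c + 4)*(c + 2)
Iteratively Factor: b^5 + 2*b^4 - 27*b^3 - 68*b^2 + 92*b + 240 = (b + 3)*(b^4 - b^3 - 24*b^2 + 4*b + 80) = (b + 3)*(b + 4)*(b^3 - 5*b^2 - 4*b + 20) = (b + 2)*(b + 3)*(b + 4)*(b^2 - 7*b + 10) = (b - 5)*(b + 2)*(b + 3)*(b + 4)*(b - 2)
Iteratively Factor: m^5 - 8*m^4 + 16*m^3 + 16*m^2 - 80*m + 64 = (m - 2)*(m^4 - 6*m^3 + 4*m^2 + 24*m - 32) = (m - 2)^2*(m^3 - 4*m^2 - 4*m + 16) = (m - 2)^2*(m + 2)*(m^2 - 6*m + 8) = (m - 2)^3*(m + 2)*(m - 4)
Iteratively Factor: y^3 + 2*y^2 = (y)*(y^2 + 2*y) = y*(y + 2)*(y)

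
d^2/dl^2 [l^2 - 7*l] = 2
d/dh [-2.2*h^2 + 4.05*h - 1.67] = 4.05 - 4.4*h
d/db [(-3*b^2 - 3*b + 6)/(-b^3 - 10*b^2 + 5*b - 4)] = 3*(-b^4 - 2*b^3 - 9*b^2 + 48*b - 6)/(b^6 + 20*b^5 + 90*b^4 - 92*b^3 + 105*b^2 - 40*b + 16)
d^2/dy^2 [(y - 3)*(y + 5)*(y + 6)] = 6*y + 16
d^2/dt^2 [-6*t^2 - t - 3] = -12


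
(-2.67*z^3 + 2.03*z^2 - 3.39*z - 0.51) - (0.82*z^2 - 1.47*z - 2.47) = -2.67*z^3 + 1.21*z^2 - 1.92*z + 1.96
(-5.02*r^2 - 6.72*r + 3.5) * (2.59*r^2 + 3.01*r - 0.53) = -13.0018*r^4 - 32.515*r^3 - 8.5016*r^2 + 14.0966*r - 1.855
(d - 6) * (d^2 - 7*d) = d^3 - 13*d^2 + 42*d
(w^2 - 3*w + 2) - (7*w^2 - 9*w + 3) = -6*w^2 + 6*w - 1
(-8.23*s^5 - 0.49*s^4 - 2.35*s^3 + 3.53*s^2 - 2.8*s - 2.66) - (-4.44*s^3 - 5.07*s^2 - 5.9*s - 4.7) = -8.23*s^5 - 0.49*s^4 + 2.09*s^3 + 8.6*s^2 + 3.1*s + 2.04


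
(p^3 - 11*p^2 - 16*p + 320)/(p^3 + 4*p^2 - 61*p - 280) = (p - 8)/(p + 7)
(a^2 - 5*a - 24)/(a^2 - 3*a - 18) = (a - 8)/(a - 6)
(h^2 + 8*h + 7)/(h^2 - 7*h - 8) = (h + 7)/(h - 8)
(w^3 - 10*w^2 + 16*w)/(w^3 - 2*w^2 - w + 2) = w*(w - 8)/(w^2 - 1)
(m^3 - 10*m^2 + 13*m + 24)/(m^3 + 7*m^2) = (m^3 - 10*m^2 + 13*m + 24)/(m^2*(m + 7))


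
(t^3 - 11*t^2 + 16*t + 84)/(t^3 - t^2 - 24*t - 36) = (t - 7)/(t + 3)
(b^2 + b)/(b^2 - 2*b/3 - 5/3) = 3*b/(3*b - 5)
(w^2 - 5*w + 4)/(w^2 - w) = (w - 4)/w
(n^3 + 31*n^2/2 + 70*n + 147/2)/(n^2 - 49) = (2*n^2 + 17*n + 21)/(2*(n - 7))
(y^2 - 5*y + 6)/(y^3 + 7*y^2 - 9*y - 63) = (y - 2)/(y^2 + 10*y + 21)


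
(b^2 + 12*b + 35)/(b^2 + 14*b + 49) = (b + 5)/(b + 7)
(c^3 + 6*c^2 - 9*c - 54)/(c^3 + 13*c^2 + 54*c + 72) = (c - 3)/(c + 4)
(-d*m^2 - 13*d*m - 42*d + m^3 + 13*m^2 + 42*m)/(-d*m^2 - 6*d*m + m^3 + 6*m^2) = (m + 7)/m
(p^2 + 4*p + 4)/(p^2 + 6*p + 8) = (p + 2)/(p + 4)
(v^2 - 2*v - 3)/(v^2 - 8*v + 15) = (v + 1)/(v - 5)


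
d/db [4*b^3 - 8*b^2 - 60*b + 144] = 12*b^2 - 16*b - 60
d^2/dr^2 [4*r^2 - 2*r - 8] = 8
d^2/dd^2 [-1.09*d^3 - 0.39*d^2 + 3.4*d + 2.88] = -6.54*d - 0.78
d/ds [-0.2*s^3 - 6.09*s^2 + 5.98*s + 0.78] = -0.6*s^2 - 12.18*s + 5.98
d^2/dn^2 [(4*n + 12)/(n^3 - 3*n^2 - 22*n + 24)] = 8*((n + 3)*(-3*n^2 + 6*n + 22)^2 + (-3*n^2 + 6*n - 3*(n - 1)*(n + 3) + 22)*(n^3 - 3*n^2 - 22*n + 24))/(n^3 - 3*n^2 - 22*n + 24)^3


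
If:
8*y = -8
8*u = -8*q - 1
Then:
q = -u - 1/8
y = -1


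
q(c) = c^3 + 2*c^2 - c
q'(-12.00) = 383.00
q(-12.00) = -1428.00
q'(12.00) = 479.00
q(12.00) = 2004.00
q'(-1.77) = 1.32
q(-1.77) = 2.49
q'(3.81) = 57.79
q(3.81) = 80.53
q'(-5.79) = 76.41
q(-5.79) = -121.27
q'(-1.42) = -0.63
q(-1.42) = 2.59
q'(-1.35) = -0.93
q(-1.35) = 2.53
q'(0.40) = 1.08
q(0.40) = -0.02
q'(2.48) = 27.37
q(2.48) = 25.07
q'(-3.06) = 14.85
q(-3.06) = -6.87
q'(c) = 3*c^2 + 4*c - 1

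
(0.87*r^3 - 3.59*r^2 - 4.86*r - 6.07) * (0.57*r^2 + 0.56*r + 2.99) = 0.4959*r^5 - 1.5591*r^4 - 2.1793*r^3 - 16.9156*r^2 - 17.9306*r - 18.1493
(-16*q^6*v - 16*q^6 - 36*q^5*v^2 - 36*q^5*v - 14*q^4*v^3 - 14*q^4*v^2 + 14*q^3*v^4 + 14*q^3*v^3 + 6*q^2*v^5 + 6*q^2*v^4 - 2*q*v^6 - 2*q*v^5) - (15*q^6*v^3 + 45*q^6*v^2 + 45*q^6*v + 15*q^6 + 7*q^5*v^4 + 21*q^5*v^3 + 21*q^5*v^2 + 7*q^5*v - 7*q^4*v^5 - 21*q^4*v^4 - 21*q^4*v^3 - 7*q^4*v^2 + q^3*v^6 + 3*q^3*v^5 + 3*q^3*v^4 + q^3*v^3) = -15*q^6*v^3 - 45*q^6*v^2 - 61*q^6*v - 31*q^6 - 7*q^5*v^4 - 21*q^5*v^3 - 57*q^5*v^2 - 43*q^5*v + 7*q^4*v^5 + 21*q^4*v^4 + 7*q^4*v^3 - 7*q^4*v^2 - q^3*v^6 - 3*q^3*v^5 + 11*q^3*v^4 + 13*q^3*v^3 + 6*q^2*v^5 + 6*q^2*v^4 - 2*q*v^6 - 2*q*v^5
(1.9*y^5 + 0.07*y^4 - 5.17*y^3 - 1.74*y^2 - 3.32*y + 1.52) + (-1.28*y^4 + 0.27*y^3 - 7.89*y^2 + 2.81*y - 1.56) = 1.9*y^5 - 1.21*y^4 - 4.9*y^3 - 9.63*y^2 - 0.51*y - 0.04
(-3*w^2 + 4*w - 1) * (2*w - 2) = -6*w^3 + 14*w^2 - 10*w + 2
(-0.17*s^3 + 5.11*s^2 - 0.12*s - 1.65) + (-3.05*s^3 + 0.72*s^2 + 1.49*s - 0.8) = -3.22*s^3 + 5.83*s^2 + 1.37*s - 2.45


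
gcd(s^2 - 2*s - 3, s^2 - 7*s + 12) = s - 3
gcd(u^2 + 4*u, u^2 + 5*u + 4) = u + 4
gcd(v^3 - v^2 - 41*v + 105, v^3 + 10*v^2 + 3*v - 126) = v^2 + 4*v - 21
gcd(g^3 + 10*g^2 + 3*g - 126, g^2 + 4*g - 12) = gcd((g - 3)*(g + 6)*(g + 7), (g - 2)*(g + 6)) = g + 6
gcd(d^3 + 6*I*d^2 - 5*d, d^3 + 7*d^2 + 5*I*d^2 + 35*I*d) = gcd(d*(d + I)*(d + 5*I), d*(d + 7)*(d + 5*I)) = d^2 + 5*I*d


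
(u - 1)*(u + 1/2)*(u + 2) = u^3 + 3*u^2/2 - 3*u/2 - 1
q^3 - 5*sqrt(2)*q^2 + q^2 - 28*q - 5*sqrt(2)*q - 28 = (q + 1)*(q - 7*sqrt(2))*(q + 2*sqrt(2))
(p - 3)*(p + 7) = p^2 + 4*p - 21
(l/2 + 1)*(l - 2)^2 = l^3/2 - l^2 - 2*l + 4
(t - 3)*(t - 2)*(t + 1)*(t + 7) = t^4 + 3*t^3 - 27*t^2 + 13*t + 42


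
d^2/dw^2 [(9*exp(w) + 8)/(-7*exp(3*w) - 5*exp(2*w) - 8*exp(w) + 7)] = (-1764*exp(6*w) - 4473*exp(5*w) - 1289*exp(4*w) - 7069*exp(3*w) - 6378*exp(2*w) - 2136*exp(w) - 889)*exp(w)/(343*exp(9*w) + 735*exp(8*w) + 1701*exp(7*w) + 776*exp(6*w) + 474*exp(5*w) - 1917*exp(4*w) - 139*exp(3*w) - 609*exp(2*w) + 1176*exp(w) - 343)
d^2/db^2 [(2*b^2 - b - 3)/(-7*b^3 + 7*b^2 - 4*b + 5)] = 2*(-98*b^6 + 147*b^5 + 903*b^4 - 1701*b^3 + 1113*b^2 - 42*b - 87)/(343*b^9 - 1029*b^8 + 1617*b^7 - 2254*b^6 + 2394*b^5 - 1911*b^4 + 1429*b^3 - 765*b^2 + 300*b - 125)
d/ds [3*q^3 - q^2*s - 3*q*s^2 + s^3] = -q^2 - 6*q*s + 3*s^2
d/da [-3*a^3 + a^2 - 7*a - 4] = -9*a^2 + 2*a - 7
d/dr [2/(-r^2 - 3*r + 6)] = 2*(2*r + 3)/(r^2 + 3*r - 6)^2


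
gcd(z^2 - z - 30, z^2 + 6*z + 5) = z + 5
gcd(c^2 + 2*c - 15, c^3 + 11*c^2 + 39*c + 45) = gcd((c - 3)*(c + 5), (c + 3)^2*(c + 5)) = c + 5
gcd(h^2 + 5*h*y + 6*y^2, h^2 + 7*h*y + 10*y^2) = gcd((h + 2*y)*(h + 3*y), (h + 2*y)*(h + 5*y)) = h + 2*y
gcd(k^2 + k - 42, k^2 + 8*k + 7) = k + 7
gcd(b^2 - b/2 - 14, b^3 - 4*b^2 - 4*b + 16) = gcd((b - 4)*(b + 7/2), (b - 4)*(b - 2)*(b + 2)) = b - 4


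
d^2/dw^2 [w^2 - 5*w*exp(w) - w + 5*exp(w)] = -5*w*exp(w) - 5*exp(w) + 2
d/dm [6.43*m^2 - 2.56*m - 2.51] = 12.86*m - 2.56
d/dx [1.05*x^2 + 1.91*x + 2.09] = 2.1*x + 1.91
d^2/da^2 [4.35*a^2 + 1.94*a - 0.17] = 8.70000000000000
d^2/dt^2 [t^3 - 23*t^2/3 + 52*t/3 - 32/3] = 6*t - 46/3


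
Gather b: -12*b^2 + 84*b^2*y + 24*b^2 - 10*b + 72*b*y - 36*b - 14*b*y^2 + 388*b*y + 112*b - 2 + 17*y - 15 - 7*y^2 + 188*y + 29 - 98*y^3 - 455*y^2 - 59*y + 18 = b^2*(84*y + 12) + b*(-14*y^2 + 460*y + 66) - 98*y^3 - 462*y^2 + 146*y + 30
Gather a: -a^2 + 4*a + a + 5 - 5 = -a^2 + 5*a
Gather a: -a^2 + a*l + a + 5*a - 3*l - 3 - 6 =-a^2 + a*(l + 6) - 3*l - 9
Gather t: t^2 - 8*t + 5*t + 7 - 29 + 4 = t^2 - 3*t - 18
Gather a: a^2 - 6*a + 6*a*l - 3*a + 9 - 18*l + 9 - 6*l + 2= a^2 + a*(6*l - 9) - 24*l + 20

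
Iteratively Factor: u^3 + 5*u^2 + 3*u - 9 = (u + 3)*(u^2 + 2*u - 3) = (u - 1)*(u + 3)*(u + 3)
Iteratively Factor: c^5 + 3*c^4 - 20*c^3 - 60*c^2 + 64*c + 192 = (c + 2)*(c^4 + c^3 - 22*c^2 - 16*c + 96) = (c + 2)*(c + 4)*(c^3 - 3*c^2 - 10*c + 24) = (c - 4)*(c + 2)*(c + 4)*(c^2 + c - 6) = (c - 4)*(c - 2)*(c + 2)*(c + 4)*(c + 3)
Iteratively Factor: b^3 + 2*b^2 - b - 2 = (b + 2)*(b^2 - 1) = (b + 1)*(b + 2)*(b - 1)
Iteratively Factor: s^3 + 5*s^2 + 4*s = (s + 1)*(s^2 + 4*s) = s*(s + 1)*(s + 4)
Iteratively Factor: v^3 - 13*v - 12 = (v + 1)*(v^2 - v - 12) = (v - 4)*(v + 1)*(v + 3)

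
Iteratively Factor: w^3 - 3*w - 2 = (w - 2)*(w^2 + 2*w + 1) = (w - 2)*(w + 1)*(w + 1)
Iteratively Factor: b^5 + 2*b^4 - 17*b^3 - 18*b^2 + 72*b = (b + 4)*(b^4 - 2*b^3 - 9*b^2 + 18*b) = (b - 2)*(b + 4)*(b^3 - 9*b) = (b - 3)*(b - 2)*(b + 4)*(b^2 + 3*b) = (b - 3)*(b - 2)*(b + 3)*(b + 4)*(b)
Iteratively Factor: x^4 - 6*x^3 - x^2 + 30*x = (x - 5)*(x^3 - x^2 - 6*x) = x*(x - 5)*(x^2 - x - 6) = x*(x - 5)*(x - 3)*(x + 2)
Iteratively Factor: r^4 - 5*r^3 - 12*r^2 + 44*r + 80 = (r + 2)*(r^3 - 7*r^2 + 2*r + 40) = (r - 5)*(r + 2)*(r^2 - 2*r - 8) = (r - 5)*(r + 2)^2*(r - 4)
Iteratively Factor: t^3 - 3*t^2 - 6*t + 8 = (t - 4)*(t^2 + t - 2) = (t - 4)*(t - 1)*(t + 2)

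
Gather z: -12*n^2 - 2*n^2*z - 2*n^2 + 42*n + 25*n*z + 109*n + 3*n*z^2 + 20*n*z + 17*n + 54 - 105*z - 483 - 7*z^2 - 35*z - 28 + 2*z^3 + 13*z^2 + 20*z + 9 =-14*n^2 + 168*n + 2*z^3 + z^2*(3*n + 6) + z*(-2*n^2 + 45*n - 120) - 448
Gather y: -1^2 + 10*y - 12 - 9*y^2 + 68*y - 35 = -9*y^2 + 78*y - 48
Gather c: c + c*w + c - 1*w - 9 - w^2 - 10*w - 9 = c*(w + 2) - w^2 - 11*w - 18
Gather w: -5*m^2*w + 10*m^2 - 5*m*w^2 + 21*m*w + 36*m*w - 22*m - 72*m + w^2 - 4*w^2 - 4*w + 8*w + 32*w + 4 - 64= 10*m^2 - 94*m + w^2*(-5*m - 3) + w*(-5*m^2 + 57*m + 36) - 60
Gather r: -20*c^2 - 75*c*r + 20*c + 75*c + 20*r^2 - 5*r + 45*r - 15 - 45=-20*c^2 + 95*c + 20*r^2 + r*(40 - 75*c) - 60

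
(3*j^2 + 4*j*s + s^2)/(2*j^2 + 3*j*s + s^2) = (3*j + s)/(2*j + s)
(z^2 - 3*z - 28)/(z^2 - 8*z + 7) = (z + 4)/(z - 1)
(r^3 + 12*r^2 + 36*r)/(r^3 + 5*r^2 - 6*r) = (r + 6)/(r - 1)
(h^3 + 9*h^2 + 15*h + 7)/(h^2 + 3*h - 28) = (h^2 + 2*h + 1)/(h - 4)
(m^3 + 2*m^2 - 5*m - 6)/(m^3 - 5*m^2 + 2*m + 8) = (m + 3)/(m - 4)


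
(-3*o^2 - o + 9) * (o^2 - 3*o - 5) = -3*o^4 + 8*o^3 + 27*o^2 - 22*o - 45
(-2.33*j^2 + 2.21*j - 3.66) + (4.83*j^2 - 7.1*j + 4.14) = 2.5*j^2 - 4.89*j + 0.48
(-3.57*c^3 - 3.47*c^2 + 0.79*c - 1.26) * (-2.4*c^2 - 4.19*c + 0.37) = 8.568*c^5 + 23.2863*c^4 + 11.3224*c^3 - 1.57*c^2 + 5.5717*c - 0.4662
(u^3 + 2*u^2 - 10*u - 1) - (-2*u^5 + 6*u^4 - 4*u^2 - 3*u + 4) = 2*u^5 - 6*u^4 + u^3 + 6*u^2 - 7*u - 5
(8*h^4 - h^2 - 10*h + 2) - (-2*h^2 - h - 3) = 8*h^4 + h^2 - 9*h + 5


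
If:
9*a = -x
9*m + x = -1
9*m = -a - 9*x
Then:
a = -1/71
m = -80/639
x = 9/71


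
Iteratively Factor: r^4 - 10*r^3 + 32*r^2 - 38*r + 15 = (r - 1)*(r^3 - 9*r^2 + 23*r - 15) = (r - 1)^2*(r^2 - 8*r + 15) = (r - 3)*(r - 1)^2*(r - 5)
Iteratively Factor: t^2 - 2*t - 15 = (t - 5)*(t + 3)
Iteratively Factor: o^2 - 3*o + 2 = (o - 1)*(o - 2)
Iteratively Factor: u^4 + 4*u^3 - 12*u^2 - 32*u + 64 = (u - 2)*(u^3 + 6*u^2 - 32) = (u - 2)*(u + 4)*(u^2 + 2*u - 8) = (u - 2)*(u + 4)^2*(u - 2)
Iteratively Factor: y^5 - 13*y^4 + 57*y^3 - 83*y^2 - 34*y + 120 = (y - 3)*(y^4 - 10*y^3 + 27*y^2 - 2*y - 40) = (y - 3)*(y - 2)*(y^3 - 8*y^2 + 11*y + 20) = (y - 3)*(y - 2)*(y + 1)*(y^2 - 9*y + 20) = (y - 4)*(y - 3)*(y - 2)*(y + 1)*(y - 5)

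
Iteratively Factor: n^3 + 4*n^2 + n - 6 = (n + 2)*(n^2 + 2*n - 3) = (n - 1)*(n + 2)*(n + 3)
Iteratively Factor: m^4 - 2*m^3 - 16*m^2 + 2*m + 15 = (m + 3)*(m^3 - 5*m^2 - m + 5) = (m - 1)*(m + 3)*(m^2 - 4*m - 5) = (m - 5)*(m - 1)*(m + 3)*(m + 1)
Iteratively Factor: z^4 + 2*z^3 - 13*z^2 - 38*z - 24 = (z + 2)*(z^3 - 13*z - 12) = (z + 1)*(z + 2)*(z^2 - z - 12) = (z + 1)*(z + 2)*(z + 3)*(z - 4)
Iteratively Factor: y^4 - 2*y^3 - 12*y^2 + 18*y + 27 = (y - 3)*(y^3 + y^2 - 9*y - 9) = (y - 3)*(y + 1)*(y^2 - 9) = (y - 3)^2*(y + 1)*(y + 3)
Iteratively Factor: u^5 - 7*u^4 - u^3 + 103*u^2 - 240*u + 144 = (u - 1)*(u^4 - 6*u^3 - 7*u^2 + 96*u - 144) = (u - 1)*(u + 4)*(u^3 - 10*u^2 + 33*u - 36) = (u - 4)*(u - 1)*(u + 4)*(u^2 - 6*u + 9) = (u - 4)*(u - 3)*(u - 1)*(u + 4)*(u - 3)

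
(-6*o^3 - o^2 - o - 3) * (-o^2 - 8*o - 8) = 6*o^5 + 49*o^4 + 57*o^3 + 19*o^2 + 32*o + 24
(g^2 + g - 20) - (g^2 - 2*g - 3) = 3*g - 17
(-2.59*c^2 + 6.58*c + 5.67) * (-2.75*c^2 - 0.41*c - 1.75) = 7.1225*c^4 - 17.0331*c^3 - 13.7578*c^2 - 13.8397*c - 9.9225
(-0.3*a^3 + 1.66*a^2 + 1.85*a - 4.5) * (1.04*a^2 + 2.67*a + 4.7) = -0.312*a^5 + 0.9254*a^4 + 4.9462*a^3 + 8.0615*a^2 - 3.32*a - 21.15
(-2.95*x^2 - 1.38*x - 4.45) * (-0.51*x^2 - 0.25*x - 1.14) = 1.5045*x^4 + 1.4413*x^3 + 5.9775*x^2 + 2.6857*x + 5.073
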